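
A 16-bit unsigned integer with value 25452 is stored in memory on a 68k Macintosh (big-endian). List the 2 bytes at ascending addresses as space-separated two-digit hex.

25452 in hexadecimal, padded to 16 bits, is 0x636C.
Split into bytes (most-significant first): 63 6C.
In big-endian order the high byte comes first in memory.
So the memory order matches the most-significant-first order: 63 6C.

63 6C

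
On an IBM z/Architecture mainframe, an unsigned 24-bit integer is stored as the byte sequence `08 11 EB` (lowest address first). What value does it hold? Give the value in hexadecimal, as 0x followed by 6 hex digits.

0x0811EB

Big-endian: lowest address holds the most-significant byte.
The bytes are already most-significant first: 0x0811EB.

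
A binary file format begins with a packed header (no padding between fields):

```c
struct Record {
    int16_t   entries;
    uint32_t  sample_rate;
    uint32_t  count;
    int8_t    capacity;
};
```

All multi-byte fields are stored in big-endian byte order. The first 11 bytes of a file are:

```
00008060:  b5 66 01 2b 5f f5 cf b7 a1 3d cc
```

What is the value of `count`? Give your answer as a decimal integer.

3484918077

`count` follows `entries` (2 B), `sample_rate` (4 B), so it starts at offset 2 + 4 = 6 and occupies 4 bytes.
Bytes at offsets 6..9: CF B7 A1 3D.
Big-endian: lowest address holds the most-significant byte.
The bytes are already most-significant first: 0xCFB7A13D.
0xCFB7A13D = 3484918077.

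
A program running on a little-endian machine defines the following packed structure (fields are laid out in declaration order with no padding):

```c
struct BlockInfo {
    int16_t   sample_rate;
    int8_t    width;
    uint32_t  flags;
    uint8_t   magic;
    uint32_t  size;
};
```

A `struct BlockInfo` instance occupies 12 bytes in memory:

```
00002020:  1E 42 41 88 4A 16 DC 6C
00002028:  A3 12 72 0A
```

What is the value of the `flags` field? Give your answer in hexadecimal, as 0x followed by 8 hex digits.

`flags` follows `sample_rate` (2 B), `width` (1 B), so it starts at offset 2 + 1 = 3 and occupies 4 bytes.
Bytes at offsets 3..6: 88 4A 16 DC.
Little-endian: lowest address holds the least-significant byte.
Reassemble most-significant byte first: DC 16 4A 88 → 0xDC164A88.

0xDC164A88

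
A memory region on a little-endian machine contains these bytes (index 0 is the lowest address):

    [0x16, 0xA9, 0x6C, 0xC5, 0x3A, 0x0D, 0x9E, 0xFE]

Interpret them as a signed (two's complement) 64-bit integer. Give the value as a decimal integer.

Little-endian: lowest address holds the least-significant byte.
Reassemble most-significant byte first: FE 9E 0D 3A C5 6C A9 16 → 0xFE9E0D3AC56CA916.
Top bit is set, so as a signed 64-bit value this is 0xFE9E0D3AC56CA916 − 2^64 = -99627595684075242.

-99627595684075242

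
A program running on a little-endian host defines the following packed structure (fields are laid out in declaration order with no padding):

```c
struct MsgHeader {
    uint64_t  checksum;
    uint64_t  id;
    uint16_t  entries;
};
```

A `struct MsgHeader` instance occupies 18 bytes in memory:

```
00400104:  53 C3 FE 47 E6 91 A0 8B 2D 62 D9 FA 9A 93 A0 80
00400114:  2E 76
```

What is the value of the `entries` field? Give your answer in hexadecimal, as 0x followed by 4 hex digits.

0x762E

`entries` follows `checksum` (8 B), `id` (8 B), so it starts at offset 8 + 8 = 16 and occupies 2 bytes.
Bytes at offsets 16..17: 2E 76.
Little-endian: lowest address holds the least-significant byte.
Reassemble most-significant byte first: 76 2E → 0x762E.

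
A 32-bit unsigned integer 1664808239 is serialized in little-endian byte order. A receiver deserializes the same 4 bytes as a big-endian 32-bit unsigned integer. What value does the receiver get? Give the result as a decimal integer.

804600419

1664808239 in 32-bit hexadecimal is 0x633AF52F.
Stored little-endian, the bytes at ascending addresses are 2F F5 3A 63.
Read back as big-endian, the last byte is least significant, giving 0x2FF53A63.
0x2FF53A63 = 804600419.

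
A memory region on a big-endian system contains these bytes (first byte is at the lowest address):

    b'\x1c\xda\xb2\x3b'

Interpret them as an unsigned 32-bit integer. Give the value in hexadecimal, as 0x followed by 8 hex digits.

Big-endian: lowest address holds the most-significant byte.
The bytes are already most-significant first: 0x1CDAB23B.

0x1CDAB23B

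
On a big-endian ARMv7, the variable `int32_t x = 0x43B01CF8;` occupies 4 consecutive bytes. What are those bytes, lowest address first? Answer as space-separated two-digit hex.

43 B0 1C F8

Split into bytes (most-significant first): 43 B0 1C F8.
Big-endian stores the most-significant byte at the lowest address.
So the memory order matches the most-significant-first order: 43 B0 1C F8.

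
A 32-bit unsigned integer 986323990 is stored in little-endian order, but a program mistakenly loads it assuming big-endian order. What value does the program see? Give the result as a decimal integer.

370985530

986323990 in 32-bit hexadecimal is 0x3ACA1C16.
Stored little-endian, the bytes at ascending addresses are 16 1C CA 3A.
Read back as big-endian, the last byte is least significant, giving 0x161CCA3A.
0x161CCA3A = 370985530.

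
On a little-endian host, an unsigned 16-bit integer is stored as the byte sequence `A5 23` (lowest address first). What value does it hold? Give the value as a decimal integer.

9125

In little-endian order the low byte comes first in memory.
Reassemble most-significant byte first: 23 A5 → 0x23A5.
0x23A5 = 9125.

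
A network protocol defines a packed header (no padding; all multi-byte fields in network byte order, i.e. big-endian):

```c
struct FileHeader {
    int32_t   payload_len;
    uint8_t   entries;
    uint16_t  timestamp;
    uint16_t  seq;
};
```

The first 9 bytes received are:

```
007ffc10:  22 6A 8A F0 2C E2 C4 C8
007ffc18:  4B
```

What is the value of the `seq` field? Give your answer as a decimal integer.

`seq` follows `payload_len` (4 B), `entries` (1 B), `timestamp` (2 B), so it starts at offset 4 + 1 + 2 = 7 and occupies 2 bytes.
Bytes at offsets 7..8: C8 4B.
Big-endian stores the most-significant byte at the lowest address.
The bytes are already most-significant first: 0xC84B.
0xC84B = 51275.

51275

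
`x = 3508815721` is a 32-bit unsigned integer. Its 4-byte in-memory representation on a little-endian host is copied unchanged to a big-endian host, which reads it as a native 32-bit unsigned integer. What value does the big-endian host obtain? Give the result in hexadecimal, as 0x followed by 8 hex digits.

3508815721 in 32-bit hexadecimal is 0xD1244769.
Stored little-endian, the bytes at ascending addresses are 69 47 24 D1.
Read back as big-endian, the last byte is least significant, giving 0x694724D1.

0x694724D1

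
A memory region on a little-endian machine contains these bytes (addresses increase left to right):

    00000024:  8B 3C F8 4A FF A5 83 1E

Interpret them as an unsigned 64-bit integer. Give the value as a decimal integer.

In little-endian order the low byte comes first in memory.
Reassemble most-significant byte first: 1E 83 A5 FF 4A F8 3C 8B → 0x1E83A5FF4AF83C8B.
0x1E83A5FF4AF83C8B = 2198783558979959947.

2198783558979959947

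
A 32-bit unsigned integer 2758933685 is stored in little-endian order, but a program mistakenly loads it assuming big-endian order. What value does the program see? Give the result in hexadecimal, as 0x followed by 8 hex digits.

2758933685 in 32-bit hexadecimal is 0xA471FCB5.
Stored little-endian, the bytes at ascending addresses are B5 FC 71 A4.
Read back as big-endian, the last byte is least significant, giving 0xB5FC71A4.

0xB5FC71A4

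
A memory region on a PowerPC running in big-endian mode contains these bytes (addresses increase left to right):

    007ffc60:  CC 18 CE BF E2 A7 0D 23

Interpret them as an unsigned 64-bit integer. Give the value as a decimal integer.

14706731906715028771

Big-endian: lowest address holds the most-significant byte.
The bytes are already most-significant first: 0xCC18CEBFE2A70D23.
0xCC18CEBFE2A70D23 = 14706731906715028771.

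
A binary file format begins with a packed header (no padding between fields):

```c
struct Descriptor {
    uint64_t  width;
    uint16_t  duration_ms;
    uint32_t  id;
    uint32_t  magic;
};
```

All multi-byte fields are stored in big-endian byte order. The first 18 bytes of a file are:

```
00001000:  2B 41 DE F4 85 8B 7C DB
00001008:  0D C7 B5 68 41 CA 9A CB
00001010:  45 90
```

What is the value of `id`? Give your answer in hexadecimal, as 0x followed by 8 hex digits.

`id` follows `width` (8 B), `duration_ms` (2 B), so it starts at offset 8 + 2 = 10 and occupies 4 bytes.
Bytes at offsets 10..13: B5 68 41 CA.
Big-endian: lowest address holds the most-significant byte.
The bytes are already most-significant first: 0xB56841CA.

0xB56841CA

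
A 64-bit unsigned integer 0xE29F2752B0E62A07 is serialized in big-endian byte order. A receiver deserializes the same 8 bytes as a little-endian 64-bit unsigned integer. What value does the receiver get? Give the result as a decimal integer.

Stored big-endian, the bytes at ascending addresses are E2 9F 27 52 B0 E6 2A 07.
Read back as little-endian, the first byte is least significant, giving 0x072AE6B052279FE2.
0x072AE6B052279FE2 = 516478752254304226.

516478752254304226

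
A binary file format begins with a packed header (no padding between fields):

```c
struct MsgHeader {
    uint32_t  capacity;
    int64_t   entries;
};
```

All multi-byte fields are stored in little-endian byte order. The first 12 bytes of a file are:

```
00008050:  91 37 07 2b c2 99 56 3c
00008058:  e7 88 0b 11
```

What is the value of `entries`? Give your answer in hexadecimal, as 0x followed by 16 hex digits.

`entries` follows `capacity` (4 bytes), so it starts at byte offset 4 and occupies 8 bytes.
Bytes at offsets 4..11: C2 99 56 3C E7 88 0B 11.
Little-endian stores the least-significant byte at the lowest address.
Reassemble most-significant byte first: 11 0B 88 E7 3C 56 99 C2 → 0x110B88E73C5699C2.

0x110B88E73C5699C2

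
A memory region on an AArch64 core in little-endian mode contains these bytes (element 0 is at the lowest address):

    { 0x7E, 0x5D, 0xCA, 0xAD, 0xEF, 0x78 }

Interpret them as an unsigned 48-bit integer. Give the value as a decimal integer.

132970808237438

In little-endian order the low byte comes first in memory.
Reassemble most-significant byte first: 78 EF AD CA 5D 7E → 0x78EFADCA5D7E.
0x78EFADCA5D7E = 132970808237438.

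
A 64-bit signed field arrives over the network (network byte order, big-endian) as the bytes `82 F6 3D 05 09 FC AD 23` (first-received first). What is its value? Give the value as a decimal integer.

-9009946912656413405

Big-endian: lowest address holds the most-significant byte.
The bytes are already most-significant first: 0x82F63D0509FCAD23.
Top bit is set, so as a signed 64-bit value this is 0x82F63D0509FCAD23 − 2^64 = -9009946912656413405.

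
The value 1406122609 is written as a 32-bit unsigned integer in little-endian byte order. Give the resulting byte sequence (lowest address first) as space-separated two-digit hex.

1406122609 in hexadecimal, padded to 32 bits, is 0x53CFBA71.
Split into bytes (most-significant first): 53 CF BA 71.
Little-endian: lowest address holds the least-significant byte.
So at ascending addresses the bytes are 71 BA CF 53.

71 BA CF 53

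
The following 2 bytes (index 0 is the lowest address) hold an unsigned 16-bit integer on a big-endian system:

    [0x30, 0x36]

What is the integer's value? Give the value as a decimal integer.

In big-endian order the high byte comes first in memory.
The bytes are already most-significant first: 0x3036.
0x3036 = 12342.

12342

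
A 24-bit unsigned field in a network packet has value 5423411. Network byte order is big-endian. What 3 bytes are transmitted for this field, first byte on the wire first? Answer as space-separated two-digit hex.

5423411 in hexadecimal, padded to 24 bits, is 0x52C133.
Split into bytes (most-significant first): 52 C1 33.
Big-endian stores the most-significant byte at the lowest address.
So the memory order matches the most-significant-first order: 52 C1 33.

52 C1 33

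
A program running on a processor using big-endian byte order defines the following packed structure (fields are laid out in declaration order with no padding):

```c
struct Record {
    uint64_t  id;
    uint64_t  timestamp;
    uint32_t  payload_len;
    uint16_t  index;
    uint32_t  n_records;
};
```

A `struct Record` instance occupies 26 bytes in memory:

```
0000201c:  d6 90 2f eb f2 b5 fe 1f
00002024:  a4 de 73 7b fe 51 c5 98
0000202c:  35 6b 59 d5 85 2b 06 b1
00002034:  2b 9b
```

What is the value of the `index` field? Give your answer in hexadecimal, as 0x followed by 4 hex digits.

`index` follows `id` (8 B), `timestamp` (8 B), `payload_len` (4 B), so it starts at offset 8 + 8 + 4 = 20 and occupies 2 bytes.
Bytes at offsets 20..21: 85 2B.
Big-endian: lowest address holds the most-significant byte.
The bytes are already most-significant first: 0x852B.

0x852B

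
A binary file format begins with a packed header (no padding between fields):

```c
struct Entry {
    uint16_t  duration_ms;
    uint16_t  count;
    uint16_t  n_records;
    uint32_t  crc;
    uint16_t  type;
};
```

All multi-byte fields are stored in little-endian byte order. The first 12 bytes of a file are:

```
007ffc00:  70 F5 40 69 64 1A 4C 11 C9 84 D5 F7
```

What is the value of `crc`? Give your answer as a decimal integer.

2227769676

`crc` follows `duration_ms` (2 B), `count` (2 B), `n_records` (2 B), so it starts at offset 2 + 2 + 2 = 6 and occupies 4 bytes.
Bytes at offsets 6..9: 4C 11 C9 84.
In little-endian order the low byte comes first in memory.
Reassemble most-significant byte first: 84 C9 11 4C → 0x84C9114C.
0x84C9114C = 2227769676.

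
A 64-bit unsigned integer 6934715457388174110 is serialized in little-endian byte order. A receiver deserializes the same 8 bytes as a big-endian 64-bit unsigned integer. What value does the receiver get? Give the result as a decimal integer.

6934715457388174110 in 64-bit hexadecimal is 0x603D0EF780085B1E.
Stored little-endian, the bytes at ascending addresses are 1E 5B 08 80 F7 0E 3D 60.
Read back as big-endian, the last byte is least significant, giving 0x1E5B0880F70E3D60.
0x1E5B0880F70E3D60 = 2187351394012249440.

2187351394012249440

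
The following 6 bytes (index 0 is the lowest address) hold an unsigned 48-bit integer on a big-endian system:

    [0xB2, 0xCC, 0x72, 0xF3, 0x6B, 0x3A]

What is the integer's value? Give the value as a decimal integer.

In big-endian order the high byte comes first in memory.
The bytes are already most-significant first: 0xB2CC72F36B3A.
0xB2CC72F36B3A = 196591171627834.

196591171627834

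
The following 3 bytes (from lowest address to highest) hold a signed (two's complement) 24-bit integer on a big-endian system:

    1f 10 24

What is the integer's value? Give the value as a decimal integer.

2035748

In big-endian order the high byte comes first in memory.
The bytes are already most-significant first: 0x1F1024.
0x1F1024 = 2035748.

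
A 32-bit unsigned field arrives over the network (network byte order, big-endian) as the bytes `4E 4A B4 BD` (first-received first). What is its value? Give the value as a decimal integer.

1313518781

In big-endian order the high byte comes first in memory.
The bytes are already most-significant first: 0x4E4AB4BD.
0x4E4AB4BD = 1313518781.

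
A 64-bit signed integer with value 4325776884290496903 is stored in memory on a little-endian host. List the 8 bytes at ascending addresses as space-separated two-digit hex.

4325776884290496903 in hexadecimal, padded to 64 bits, is 0x3C083F2845BB2987.
Split into bytes (most-significant first): 3C 08 3F 28 45 BB 29 87.
Little-endian: lowest address holds the least-significant byte.
So at ascending addresses the bytes are 87 29 BB 45 28 3F 08 3C.

87 29 BB 45 28 3F 08 3C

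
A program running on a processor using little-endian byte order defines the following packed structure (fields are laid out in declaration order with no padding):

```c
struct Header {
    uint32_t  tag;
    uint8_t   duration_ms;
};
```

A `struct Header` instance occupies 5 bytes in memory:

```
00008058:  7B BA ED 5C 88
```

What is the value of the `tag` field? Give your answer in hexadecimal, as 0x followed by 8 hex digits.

`tag` is the first field, at byte offset 0, occupying 4 bytes.
Bytes at offsets 0..3: 7B BA ED 5C.
Little-endian: lowest address holds the least-significant byte.
Reassemble most-significant byte first: 5C ED BA 7B → 0x5CEDBA7B.

0x5CEDBA7B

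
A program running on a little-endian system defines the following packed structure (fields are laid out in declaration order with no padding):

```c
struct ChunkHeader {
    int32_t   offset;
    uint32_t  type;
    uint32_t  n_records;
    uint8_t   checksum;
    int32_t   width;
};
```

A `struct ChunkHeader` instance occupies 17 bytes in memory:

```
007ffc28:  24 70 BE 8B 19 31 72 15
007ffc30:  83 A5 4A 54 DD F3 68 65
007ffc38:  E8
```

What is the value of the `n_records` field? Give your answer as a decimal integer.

`n_records` follows `offset` (4 B), `type` (4 B), so it starts at offset 4 + 4 = 8 and occupies 4 bytes.
Bytes at offsets 8..11: 83 A5 4A 54.
In little-endian order the low byte comes first in memory.
Reassemble most-significant byte first: 54 4A A5 83 → 0x544AA583.
0x544AA583 = 1414178179.

1414178179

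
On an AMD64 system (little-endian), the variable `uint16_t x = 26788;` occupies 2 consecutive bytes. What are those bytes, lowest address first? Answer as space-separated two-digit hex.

26788 in hexadecimal, padded to 16 bits, is 0x68A4.
Split into bytes (most-significant first): 68 A4.
Little-endian stores the least-significant byte at the lowest address.
So at ascending addresses the bytes are A4 68.

A4 68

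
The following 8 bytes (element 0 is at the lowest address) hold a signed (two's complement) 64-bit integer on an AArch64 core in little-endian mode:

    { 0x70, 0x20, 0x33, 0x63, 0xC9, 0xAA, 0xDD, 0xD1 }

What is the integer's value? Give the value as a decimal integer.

Little-endian: lowest address holds the least-significant byte.
Reassemble most-significant byte first: D1 DD AA C9 63 33 20 70 → 0xD1DDAAC963332070.
Top bit is set, so as a signed 64-bit value this is 0xD1DDAAC963332070 − 2^64 = -3324313168000114576.

-3324313168000114576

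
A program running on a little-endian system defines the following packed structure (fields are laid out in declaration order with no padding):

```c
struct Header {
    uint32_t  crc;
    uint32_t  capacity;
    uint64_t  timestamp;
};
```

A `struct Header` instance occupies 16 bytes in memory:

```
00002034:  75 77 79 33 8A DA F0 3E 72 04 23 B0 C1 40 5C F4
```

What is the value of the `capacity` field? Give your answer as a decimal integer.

`capacity` follows `crc` (4 bytes), so it starts at byte offset 4 and occupies 4 bytes.
Bytes at offsets 4..7: 8A DA F0 3E.
Little-endian: lowest address holds the least-significant byte.
Reassemble most-significant byte first: 3E F0 DA 8A → 0x3EF0DA8A.
0x3EF0DA8A = 1055971978.

1055971978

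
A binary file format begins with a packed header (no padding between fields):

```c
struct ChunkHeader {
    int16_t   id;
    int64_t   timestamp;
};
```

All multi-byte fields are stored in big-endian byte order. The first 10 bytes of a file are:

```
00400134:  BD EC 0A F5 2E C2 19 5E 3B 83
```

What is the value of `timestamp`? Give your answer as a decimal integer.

`timestamp` follows `id` (2 bytes), so it starts at byte offset 2 and occupies 8 bytes.
Bytes at offsets 2..9: 0A F5 2E C2 19 5E 3B 83.
Big-endian: lowest address holds the most-significant byte.
The bytes are already most-significant first: 0x0AF52EC2195E3B83.
0x0AF52EC2195E3B83 = 789588720857529219.

789588720857529219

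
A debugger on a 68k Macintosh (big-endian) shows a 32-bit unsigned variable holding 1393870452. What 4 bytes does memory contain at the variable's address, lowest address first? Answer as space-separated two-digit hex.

53 14 C6 74

1393870452 in hexadecimal, padded to 32 bits, is 0x5314C674.
Split into bytes (most-significant first): 53 14 C6 74.
In big-endian order the high byte comes first in memory.
So the memory order matches the most-significant-first order: 53 14 C6 74.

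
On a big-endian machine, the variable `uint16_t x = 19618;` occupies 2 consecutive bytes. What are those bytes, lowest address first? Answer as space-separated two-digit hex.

4C A2

19618 in hexadecimal, padded to 16 bits, is 0x4CA2.
Split into bytes (most-significant first): 4C A2.
Big-endian: lowest address holds the most-significant byte.
So the memory order matches the most-significant-first order: 4C A2.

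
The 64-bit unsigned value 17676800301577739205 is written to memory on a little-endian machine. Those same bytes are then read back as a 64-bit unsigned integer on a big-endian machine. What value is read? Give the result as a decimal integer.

17676800301577739205 in 64-bit hexadecimal is 0xF5509C37F50F1BC5.
Stored little-endian, the bytes at ascending addresses are C5 1B 0F F5 37 9C 50 F5.
Read back as big-endian, the last byte is least significant, giving 0xC51B0FF5379C50F5.
0xC51B0FF5379C50F5 = 14202963395717386485.

14202963395717386485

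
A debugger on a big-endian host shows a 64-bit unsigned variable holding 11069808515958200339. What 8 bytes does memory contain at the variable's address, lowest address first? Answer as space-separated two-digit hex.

99 9F DC 31 E5 48 58 13

11069808515958200339 in hexadecimal, padded to 64 bits, is 0x999FDC31E5485813.
Split into bytes (most-significant first): 99 9F DC 31 E5 48 58 13.
Big-endian stores the most-significant byte at the lowest address.
So the memory order matches the most-significant-first order: 99 9F DC 31 E5 48 58 13.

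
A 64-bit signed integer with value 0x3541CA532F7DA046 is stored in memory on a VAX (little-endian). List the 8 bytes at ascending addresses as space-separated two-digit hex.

Split into bytes (most-significant first): 35 41 CA 53 2F 7D A0 46.
In little-endian order the low byte comes first in memory.
So at ascending addresses the bytes are 46 A0 7D 2F 53 CA 41 35.

46 A0 7D 2F 53 CA 41 35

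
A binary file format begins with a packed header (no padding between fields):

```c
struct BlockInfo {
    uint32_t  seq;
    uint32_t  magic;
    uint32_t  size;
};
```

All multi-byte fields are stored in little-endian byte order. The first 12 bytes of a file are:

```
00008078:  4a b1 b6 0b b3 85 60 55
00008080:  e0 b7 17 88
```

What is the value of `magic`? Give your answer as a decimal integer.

`magic` follows `seq` (4 bytes), so it starts at byte offset 4 and occupies 4 bytes.
Bytes at offsets 4..7: B3 85 60 55.
Little-endian stores the least-significant byte at the lowest address.
Reassemble most-significant byte first: 55 60 85 B3 → 0x556085B3.
0x556085B3 = 1432389043.

1432389043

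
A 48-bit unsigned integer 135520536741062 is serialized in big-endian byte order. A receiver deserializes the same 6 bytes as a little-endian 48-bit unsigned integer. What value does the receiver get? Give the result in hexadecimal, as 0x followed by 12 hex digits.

0xC6C47355417B

135520536741062 in 48-bit hexadecimal is 0x7B415573C4C6.
Stored big-endian, the bytes at ascending addresses are 7B 41 55 73 C4 C6.
Read back as little-endian, the first byte is least significant, giving 0xC6C47355417B.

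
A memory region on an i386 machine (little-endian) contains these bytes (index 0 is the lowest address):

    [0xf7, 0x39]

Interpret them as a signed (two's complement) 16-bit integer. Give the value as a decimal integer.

Little-endian stores the least-significant byte at the lowest address.
Reassemble most-significant byte first: 39 F7 → 0x39F7.
0x39F7 = 14839.

14839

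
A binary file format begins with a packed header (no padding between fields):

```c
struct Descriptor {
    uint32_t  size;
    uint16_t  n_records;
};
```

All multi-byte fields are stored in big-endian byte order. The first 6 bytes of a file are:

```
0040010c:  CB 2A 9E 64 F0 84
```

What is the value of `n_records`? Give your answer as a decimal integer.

`n_records` follows `size` (4 bytes), so it starts at byte offset 4 and occupies 2 bytes.
Bytes at offsets 4..5: F0 84.
Big-endian: lowest address holds the most-significant byte.
The bytes are already most-significant first: 0xF084.
0xF084 = 61572.

61572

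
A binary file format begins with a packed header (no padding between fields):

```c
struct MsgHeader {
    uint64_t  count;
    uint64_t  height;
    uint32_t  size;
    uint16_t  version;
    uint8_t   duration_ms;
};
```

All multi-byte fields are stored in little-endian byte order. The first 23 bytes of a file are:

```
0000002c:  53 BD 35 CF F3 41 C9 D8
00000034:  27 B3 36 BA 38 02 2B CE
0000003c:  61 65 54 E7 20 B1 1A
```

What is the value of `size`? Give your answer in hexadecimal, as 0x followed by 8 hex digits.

`size` follows `count` (8 B), `height` (8 B), so it starts at offset 8 + 8 = 16 and occupies 4 bytes.
Bytes at offsets 16..19: 61 65 54 E7.
In little-endian order the low byte comes first in memory.
Reassemble most-significant byte first: E7 54 65 61 → 0xE7546561.

0xE7546561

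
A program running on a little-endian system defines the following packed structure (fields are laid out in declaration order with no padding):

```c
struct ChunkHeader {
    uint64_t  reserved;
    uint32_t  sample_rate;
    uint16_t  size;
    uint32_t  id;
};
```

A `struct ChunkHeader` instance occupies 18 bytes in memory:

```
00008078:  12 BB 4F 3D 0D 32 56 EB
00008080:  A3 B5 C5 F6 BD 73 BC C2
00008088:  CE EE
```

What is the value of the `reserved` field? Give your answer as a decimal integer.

16957796479354780434

`reserved` is the first field, at byte offset 0, occupying 8 bytes.
Bytes at offsets 0..7: 12 BB 4F 3D 0D 32 56 EB.
In little-endian order the low byte comes first in memory.
Reassemble most-significant byte first: EB 56 32 0D 3D 4F BB 12 → 0xEB56320D3D4FBB12.
0xEB56320D3D4FBB12 = 16957796479354780434.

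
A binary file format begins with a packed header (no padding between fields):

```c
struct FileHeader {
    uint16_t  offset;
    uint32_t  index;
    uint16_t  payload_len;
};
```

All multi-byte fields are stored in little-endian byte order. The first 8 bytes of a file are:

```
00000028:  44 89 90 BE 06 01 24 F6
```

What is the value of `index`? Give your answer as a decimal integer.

`index` follows `offset` (2 bytes), so it starts at byte offset 2 and occupies 4 bytes.
Bytes at offsets 2..5: 90 BE 06 01.
In little-endian order the low byte comes first in memory.
Reassemble most-significant byte first: 01 06 BE 90 → 0x0106BE90.
0x0106BE90 = 17219216.

17219216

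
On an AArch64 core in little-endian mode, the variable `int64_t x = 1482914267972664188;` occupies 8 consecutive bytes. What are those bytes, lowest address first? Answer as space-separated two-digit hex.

1482914267972664188 in hexadecimal, padded to 64 bits, is 0x14945EAB7EDE7B7C.
Split into bytes (most-significant first): 14 94 5E AB 7E DE 7B 7C.
In little-endian order the low byte comes first in memory.
So at ascending addresses the bytes are 7C 7B DE 7E AB 5E 94 14.

7C 7B DE 7E AB 5E 94 14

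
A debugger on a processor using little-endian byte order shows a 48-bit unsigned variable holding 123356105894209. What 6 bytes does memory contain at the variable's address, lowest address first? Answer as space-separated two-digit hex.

41 69 DF 14 31 70

123356105894209 in hexadecimal, padded to 48 bits, is 0x703114DF6941.
Split into bytes (most-significant first): 70 31 14 DF 69 41.
In little-endian order the low byte comes first in memory.
So at ascending addresses the bytes are 41 69 DF 14 31 70.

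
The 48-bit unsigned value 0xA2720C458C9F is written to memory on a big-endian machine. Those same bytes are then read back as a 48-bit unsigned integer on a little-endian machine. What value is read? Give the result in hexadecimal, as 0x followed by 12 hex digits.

0x9F8C450C72A2

Stored big-endian, the bytes at ascending addresses are A2 72 0C 45 8C 9F.
Read back as little-endian, the first byte is least significant, giving 0x9F8C450C72A2.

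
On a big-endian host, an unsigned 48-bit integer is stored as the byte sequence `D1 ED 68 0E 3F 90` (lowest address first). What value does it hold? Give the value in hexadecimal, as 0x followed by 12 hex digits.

0xD1ED680E3F90

In big-endian order the high byte comes first in memory.
The bytes are already most-significant first: 0xD1ED680E3F90.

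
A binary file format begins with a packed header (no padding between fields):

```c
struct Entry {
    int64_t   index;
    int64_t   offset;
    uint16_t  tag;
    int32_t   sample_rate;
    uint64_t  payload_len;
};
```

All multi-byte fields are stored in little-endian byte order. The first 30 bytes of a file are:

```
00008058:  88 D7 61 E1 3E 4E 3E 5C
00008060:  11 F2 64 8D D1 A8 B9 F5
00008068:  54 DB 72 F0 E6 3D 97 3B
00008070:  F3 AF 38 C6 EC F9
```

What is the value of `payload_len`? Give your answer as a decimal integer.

18008986956720192407

`payload_len` follows `index` (8 B), `offset` (8 B), `tag` (2 B), `sample_rate` (4 B), so it starts at offset 8 + 8 + 2 + 4 = 22 and occupies 8 bytes.
Bytes at offsets 22..29: 97 3B F3 AF 38 C6 EC F9.
Little-endian: lowest address holds the least-significant byte.
Reassemble most-significant byte first: F9 EC C6 38 AF F3 3B 97 → 0xF9ECC638AFF33B97.
0xF9ECC638AFF33B97 = 18008986956720192407.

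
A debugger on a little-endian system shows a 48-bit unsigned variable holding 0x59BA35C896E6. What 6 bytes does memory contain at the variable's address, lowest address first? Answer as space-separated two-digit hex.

Split into bytes (most-significant first): 59 BA 35 C8 96 E6.
Little-endian: lowest address holds the least-significant byte.
So at ascending addresses the bytes are E6 96 C8 35 BA 59.

E6 96 C8 35 BA 59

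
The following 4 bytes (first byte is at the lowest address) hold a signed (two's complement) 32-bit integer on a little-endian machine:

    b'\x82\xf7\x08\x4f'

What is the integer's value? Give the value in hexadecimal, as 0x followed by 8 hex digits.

Little-endian: lowest address holds the least-significant byte.
Reassemble most-significant byte first: 4F 08 F7 82 → 0x4F08F782.

0x4F08F782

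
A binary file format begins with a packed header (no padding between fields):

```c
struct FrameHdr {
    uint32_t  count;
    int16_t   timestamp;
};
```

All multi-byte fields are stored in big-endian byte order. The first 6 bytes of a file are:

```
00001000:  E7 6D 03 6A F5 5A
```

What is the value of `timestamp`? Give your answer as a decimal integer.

-2726

`timestamp` follows `count` (4 bytes), so it starts at byte offset 4 and occupies 2 bytes.
Bytes at offsets 4..5: F5 5A.
Big-endian stores the most-significant byte at the lowest address.
The bytes are already most-significant first: 0xF55A.
Top bit is set, so as a signed 16-bit value this is 0xF55A − 2^16 = -2726.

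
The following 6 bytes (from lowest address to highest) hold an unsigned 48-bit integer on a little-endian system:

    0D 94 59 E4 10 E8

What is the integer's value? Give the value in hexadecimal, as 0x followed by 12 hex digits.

In little-endian order the low byte comes first in memory.
Reassemble most-significant byte first: E8 10 E4 59 94 0D → 0xE810E459940D.

0xE810E459940D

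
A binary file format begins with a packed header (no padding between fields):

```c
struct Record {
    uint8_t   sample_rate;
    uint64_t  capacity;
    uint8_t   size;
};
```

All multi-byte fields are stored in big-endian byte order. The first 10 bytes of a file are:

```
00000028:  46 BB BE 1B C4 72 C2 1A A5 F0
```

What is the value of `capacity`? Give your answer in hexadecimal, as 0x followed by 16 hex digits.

0xBBBE1BC472C21AA5

`capacity` follows `sample_rate` (1 byte), so it starts at byte offset 1 and occupies 8 bytes.
Bytes at offsets 1..8: BB BE 1B C4 72 C2 1A A5.
Big-endian: lowest address holds the most-significant byte.
The bytes are already most-significant first: 0xBBBE1BC472C21AA5.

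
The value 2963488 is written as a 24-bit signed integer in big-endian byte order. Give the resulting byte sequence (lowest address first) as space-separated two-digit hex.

2963488 in hexadecimal, padded to 24 bits, is 0x2D3820.
Split into bytes (most-significant first): 2D 38 20.
In big-endian order the high byte comes first in memory.
So the memory order matches the most-significant-first order: 2D 38 20.

2D 38 20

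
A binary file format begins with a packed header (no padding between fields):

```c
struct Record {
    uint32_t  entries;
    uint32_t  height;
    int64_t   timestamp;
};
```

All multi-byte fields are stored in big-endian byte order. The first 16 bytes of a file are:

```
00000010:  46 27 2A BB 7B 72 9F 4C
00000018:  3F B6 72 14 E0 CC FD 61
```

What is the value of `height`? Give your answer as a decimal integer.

2071109452

`height` follows `entries` (4 bytes), so it starts at byte offset 4 and occupies 4 bytes.
Bytes at offsets 4..7: 7B 72 9F 4C.
Big-endian stores the most-significant byte at the lowest address.
The bytes are already most-significant first: 0x7B729F4C.
0x7B729F4C = 2071109452.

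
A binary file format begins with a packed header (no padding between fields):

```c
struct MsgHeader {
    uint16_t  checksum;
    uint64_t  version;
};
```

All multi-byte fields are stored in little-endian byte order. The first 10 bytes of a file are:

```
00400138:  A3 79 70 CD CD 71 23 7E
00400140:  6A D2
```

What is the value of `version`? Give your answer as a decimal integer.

`version` follows `checksum` (2 bytes), so it starts at byte offset 2 and occupies 8 bytes.
Bytes at offsets 2..9: 70 CD CD 71 23 7E 6A D2.
Little-endian: lowest address holds the least-significant byte.
Reassemble most-significant byte first: D2 6A 7E 23 71 CD CD 70 → 0xD26A7E2371CDCD70.
0xD26A7E2371CDCD70 = 15162069786194464112.

15162069786194464112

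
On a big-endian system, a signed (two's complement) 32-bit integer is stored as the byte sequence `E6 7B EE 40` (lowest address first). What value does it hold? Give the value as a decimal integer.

-428085696

Big-endian: lowest address holds the most-significant byte.
The bytes are already most-significant first: 0xE67BEE40.
Top bit is set, so as a signed 32-bit value this is 0xE67BEE40 − 2^32 = -428085696.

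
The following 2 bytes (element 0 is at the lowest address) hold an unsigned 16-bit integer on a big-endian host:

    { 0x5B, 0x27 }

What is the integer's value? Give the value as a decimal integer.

23335

Big-endian: lowest address holds the most-significant byte.
The bytes are already most-significant first: 0x5B27.
0x5B27 = 23335.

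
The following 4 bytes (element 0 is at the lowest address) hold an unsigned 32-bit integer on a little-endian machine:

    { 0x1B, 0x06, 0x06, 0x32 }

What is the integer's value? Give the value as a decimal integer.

839255579

Little-endian: lowest address holds the least-significant byte.
Reassemble most-significant byte first: 32 06 06 1B → 0x3206061B.
0x3206061B = 839255579.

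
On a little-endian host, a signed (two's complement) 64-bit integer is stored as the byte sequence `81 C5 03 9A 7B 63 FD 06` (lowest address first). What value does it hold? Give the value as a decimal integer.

Little-endian: lowest address holds the least-significant byte.
Reassemble most-significant byte first: 06 FD 63 7B 9A 03 C5 81 → 0x06FD637B9A03C581.
0x06FD637B9A03C581 = 503668115851429249.

503668115851429249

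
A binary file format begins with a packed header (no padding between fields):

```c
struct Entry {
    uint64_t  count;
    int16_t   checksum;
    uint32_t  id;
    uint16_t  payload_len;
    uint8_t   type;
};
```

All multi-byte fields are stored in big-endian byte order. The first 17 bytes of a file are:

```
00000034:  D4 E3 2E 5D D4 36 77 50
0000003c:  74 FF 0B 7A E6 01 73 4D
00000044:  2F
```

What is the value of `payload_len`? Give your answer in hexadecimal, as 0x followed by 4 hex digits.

0x734D

`payload_len` follows `count` (8 B), `checksum` (2 B), `id` (4 B), so it starts at offset 8 + 2 + 4 = 14 and occupies 2 bytes.
Bytes at offsets 14..15: 73 4D.
Big-endian stores the most-significant byte at the lowest address.
The bytes are already most-significant first: 0x734D.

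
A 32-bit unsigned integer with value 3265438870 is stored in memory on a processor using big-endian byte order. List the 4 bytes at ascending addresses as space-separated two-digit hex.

3265438870 in hexadecimal, padded to 32 bits, is 0xC2A2A496.
Split into bytes (most-significant first): C2 A2 A4 96.
In big-endian order the high byte comes first in memory.
So the memory order matches the most-significant-first order: C2 A2 A4 96.

C2 A2 A4 96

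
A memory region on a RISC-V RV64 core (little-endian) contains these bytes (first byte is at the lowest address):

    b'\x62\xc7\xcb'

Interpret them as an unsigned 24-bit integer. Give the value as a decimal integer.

Little-endian: lowest address holds the least-significant byte.
Reassemble most-significant byte first: CB C7 62 → 0xCBC762.
0xCBC762 = 13354850.

13354850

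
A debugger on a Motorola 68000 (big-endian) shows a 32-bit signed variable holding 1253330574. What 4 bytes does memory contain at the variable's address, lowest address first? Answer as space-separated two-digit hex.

1253330574 in hexadecimal, padded to 32 bits, is 0x4AB44E8E.
Split into bytes (most-significant first): 4A B4 4E 8E.
Big-endian: lowest address holds the most-significant byte.
So the memory order matches the most-significant-first order: 4A B4 4E 8E.

4A B4 4E 8E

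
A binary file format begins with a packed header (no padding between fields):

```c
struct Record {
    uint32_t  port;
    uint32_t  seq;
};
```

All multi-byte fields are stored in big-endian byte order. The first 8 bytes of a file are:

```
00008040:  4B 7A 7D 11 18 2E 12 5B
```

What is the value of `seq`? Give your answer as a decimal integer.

`seq` follows `port` (4 bytes), so it starts at byte offset 4 and occupies 4 bytes.
Bytes at offsets 4..7: 18 2E 12 5B.
Big-endian: lowest address holds the most-significant byte.
The bytes are already most-significant first: 0x182E125B.
0x182E125B = 405672539.

405672539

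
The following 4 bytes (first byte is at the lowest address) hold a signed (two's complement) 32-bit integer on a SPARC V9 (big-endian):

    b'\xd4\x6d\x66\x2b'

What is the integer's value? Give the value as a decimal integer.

-731027925

Big-endian stores the most-significant byte at the lowest address.
The bytes are already most-significant first: 0xD46D662B.
Top bit is set, so as a signed 32-bit value this is 0xD46D662B − 2^32 = -731027925.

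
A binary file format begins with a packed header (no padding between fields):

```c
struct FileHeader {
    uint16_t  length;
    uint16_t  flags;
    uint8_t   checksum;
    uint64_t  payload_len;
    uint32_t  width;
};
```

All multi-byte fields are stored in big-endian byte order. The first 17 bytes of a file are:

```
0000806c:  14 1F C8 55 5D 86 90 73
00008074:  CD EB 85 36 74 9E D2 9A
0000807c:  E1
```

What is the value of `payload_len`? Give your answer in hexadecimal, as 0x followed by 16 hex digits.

`payload_len` follows `length` (2 B), `flags` (2 B), `checksum` (1 B), so it starts at offset 2 + 2 + 1 = 5 and occupies 8 bytes.
Bytes at offsets 5..12: 86 90 73 CD EB 85 36 74.
Big-endian: lowest address holds the most-significant byte.
The bytes are already most-significant first: 0x869073CDEB853674.

0x869073CDEB853674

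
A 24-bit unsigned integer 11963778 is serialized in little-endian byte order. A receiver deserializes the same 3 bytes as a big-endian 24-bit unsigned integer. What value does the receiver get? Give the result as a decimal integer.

11963778 in 24-bit hexadecimal is 0xB68D82.
Stored little-endian, the bytes at ascending addresses are 82 8D B6.
Read back as big-endian, the last byte is least significant, giving 0x828DB6.
0x828DB6 = 8555958.

8555958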